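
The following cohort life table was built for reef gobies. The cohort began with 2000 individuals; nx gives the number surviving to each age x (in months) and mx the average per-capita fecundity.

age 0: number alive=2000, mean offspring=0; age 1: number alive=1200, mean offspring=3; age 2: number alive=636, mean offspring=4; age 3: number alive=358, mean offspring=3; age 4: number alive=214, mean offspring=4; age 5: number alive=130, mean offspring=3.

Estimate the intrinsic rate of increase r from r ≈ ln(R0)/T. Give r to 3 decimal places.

0.706

lx = nx/n0 = nx/2000: 1, 0.6, 0.318, 0.179, 0.107, 0.065
R0 = Σ lx·mx = 0 + 1.8 + 1.272 + 0.537 + 0.428 + 0.195 = 4.232
Σ x·lx·mx = 8.642; T = 8.642/4.232 = 2.04206…
r ≈ ln(R0)/T = ln(4.232)/2.04206… = 0.70648… → 0.706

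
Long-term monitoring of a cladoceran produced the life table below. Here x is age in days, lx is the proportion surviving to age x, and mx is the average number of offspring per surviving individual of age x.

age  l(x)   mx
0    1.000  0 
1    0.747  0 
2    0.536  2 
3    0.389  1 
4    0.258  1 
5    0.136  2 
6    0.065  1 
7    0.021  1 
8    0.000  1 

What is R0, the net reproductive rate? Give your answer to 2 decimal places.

2.08

lx·mx by age: 0, 0, 1.072, 0.389, 0.258, 0.272, 0.065, 0.021, 0
R0 = Σ lx·mx = 2.077 → 2.08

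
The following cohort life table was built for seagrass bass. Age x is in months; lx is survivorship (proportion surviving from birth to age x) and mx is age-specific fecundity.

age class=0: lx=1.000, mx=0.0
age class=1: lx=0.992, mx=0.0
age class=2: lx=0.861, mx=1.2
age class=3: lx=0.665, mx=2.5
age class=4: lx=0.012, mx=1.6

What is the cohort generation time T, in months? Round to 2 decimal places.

2.63

lx·mx: 0, 0, 1.0332, 1.6625, 0.0192 → R0 = 2.7149
x·lx·mx: 0, 0, 2.0664, 4.9875, 0.0768 → Σ = 7.1307
T = 7.1307 / 2.7149 = 2.626506… → 2.63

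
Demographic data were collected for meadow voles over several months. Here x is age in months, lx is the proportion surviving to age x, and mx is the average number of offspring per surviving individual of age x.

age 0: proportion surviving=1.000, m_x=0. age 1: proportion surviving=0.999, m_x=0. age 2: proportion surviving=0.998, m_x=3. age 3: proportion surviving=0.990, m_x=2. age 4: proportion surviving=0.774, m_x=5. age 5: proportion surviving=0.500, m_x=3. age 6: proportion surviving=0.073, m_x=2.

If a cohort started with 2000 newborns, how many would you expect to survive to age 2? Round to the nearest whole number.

1996

Expected survivors = N0 · l_2 = 2000 × 0.998 = 1996 → 1996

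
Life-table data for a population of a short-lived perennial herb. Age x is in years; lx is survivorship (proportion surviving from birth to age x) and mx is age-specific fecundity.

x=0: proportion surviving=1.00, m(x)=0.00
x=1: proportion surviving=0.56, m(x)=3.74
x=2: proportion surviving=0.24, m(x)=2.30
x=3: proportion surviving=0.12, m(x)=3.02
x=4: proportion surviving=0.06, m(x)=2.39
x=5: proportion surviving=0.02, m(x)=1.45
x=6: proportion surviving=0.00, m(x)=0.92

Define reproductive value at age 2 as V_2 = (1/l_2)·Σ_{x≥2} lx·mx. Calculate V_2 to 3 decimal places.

lx·mx for x ≥ 2: 0.552, 0.3624, 0.1434, 0.029, 0 → sum = 1.0868
V_2 = 1.0868 / l_2 = 1.0868 / 0.24 = 4.528333… → 4.528

4.528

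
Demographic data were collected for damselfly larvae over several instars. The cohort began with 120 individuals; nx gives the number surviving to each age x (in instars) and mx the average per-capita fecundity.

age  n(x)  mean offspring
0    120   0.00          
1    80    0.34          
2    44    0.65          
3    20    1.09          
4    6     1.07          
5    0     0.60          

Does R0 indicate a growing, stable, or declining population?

declining

lx = nx/n0 = nx/120: 1, 0.66667…, 0.36667…, 0.16667…, 0.05, 0
R0 = Σ lx·mx = 0 + 0.226667… + 0.238333… + 0.181667… + 0.0535 + 0 = 0.700167…
R0 < 1, so the population is declining.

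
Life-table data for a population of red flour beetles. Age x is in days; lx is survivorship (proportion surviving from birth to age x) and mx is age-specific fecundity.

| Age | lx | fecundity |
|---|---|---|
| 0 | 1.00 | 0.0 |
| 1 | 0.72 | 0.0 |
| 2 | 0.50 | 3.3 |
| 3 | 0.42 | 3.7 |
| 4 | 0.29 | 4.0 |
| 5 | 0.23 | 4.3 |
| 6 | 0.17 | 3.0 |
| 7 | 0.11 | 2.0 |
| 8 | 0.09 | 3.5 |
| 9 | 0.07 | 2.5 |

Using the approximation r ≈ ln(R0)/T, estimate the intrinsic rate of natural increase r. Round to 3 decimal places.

0.472

R0 = Σ lx·mx = 0 + 0 + 1.65 + 1.554 + 1.16 + 0.989 + 0.51 + 0.22 + 0.315 + 0.175 = 6.573
Σ x·lx·mx = 26.242; T = 26.242/6.573 = 3.99239…
r ≈ ln(R0)/T = ln(6.573)/3.99239… = 0.47164… → 0.472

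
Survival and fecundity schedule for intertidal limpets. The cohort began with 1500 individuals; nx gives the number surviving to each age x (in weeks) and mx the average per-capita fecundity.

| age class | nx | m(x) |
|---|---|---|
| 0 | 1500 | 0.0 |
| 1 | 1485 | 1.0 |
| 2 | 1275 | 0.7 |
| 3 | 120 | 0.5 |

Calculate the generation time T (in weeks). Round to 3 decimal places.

lx = nx/n0 = nx/1500: 1, 0.99, 0.85, 0.08
lx·mx: 0, 0.99, 0.595, 0.04 → R0 = 1.625
x·lx·mx: 0, 0.99, 1.19, 0.12 → Σ = 2.3
T = 2.3 / 1.625 = 1.415385… → 1.415

1.415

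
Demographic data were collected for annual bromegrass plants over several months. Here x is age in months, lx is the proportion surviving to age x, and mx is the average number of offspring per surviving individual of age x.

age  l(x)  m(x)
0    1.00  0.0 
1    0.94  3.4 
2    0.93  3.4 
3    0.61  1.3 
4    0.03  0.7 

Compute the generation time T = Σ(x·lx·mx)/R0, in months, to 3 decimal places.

1.671

lx·mx: 0, 3.196, 3.162, 0.793, 0.021 → R0 = 7.172
x·lx·mx: 0, 3.196, 6.324, 2.379, 0.084 → Σ = 11.983
T = 11.983 / 7.172 = 1.670803… → 1.671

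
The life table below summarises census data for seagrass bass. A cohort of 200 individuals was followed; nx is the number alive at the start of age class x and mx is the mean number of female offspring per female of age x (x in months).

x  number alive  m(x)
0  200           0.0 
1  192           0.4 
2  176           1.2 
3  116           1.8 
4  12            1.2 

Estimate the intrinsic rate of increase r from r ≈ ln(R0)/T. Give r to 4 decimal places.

0.4055

lx = nx/n0 = nx/200: 1, 0.96, 0.88, 0.58, 0.06
R0 = Σ lx·mx = 0 + 0.384 + 1.056 + 1.044 + 0.072 = 2.556
Σ x·lx·mx = 5.916; T = 5.916/2.556 = 2.31455…
r ≈ ln(R0)/T = ln(2.556)/2.31455… = 0.405453… → 0.4055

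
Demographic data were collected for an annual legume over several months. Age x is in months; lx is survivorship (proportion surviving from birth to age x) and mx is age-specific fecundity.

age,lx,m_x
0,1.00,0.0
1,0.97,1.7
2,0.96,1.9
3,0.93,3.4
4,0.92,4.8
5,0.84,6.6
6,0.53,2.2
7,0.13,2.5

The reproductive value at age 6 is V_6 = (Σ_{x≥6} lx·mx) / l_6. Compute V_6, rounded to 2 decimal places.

lx·mx for x ≥ 6: 1.166, 0.325 → sum = 1.491
V_6 = 1.491 / l_6 = 1.491 / 0.53 = 2.813208… → 2.81

2.81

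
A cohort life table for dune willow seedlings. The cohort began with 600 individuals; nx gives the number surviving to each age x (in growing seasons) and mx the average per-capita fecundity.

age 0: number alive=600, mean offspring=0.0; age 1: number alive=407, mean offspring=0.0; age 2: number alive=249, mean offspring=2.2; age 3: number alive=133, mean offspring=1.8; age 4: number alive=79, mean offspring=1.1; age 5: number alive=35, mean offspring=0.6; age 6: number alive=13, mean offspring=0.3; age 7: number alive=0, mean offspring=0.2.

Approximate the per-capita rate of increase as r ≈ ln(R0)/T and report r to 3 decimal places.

0.159

lx = nx/n0 = nx/600: 1, 0.67833…, 0.415, 0.22167…, 0.13167…, 0.05833…, 0.02167…, 0
R0 = Σ lx·mx = 0 + 0 + 0.913 + 0.399… + 0.14483… + 0.035… + 0.0065… + 0 = 1.498333…
Σ x·lx·mx = 3.816333…; T = 3.816333…/1.498333… = 2.54705…
r ≈ ln(R0)/T = ln(1.498333…)/2.54705… = 0.15875… → 0.159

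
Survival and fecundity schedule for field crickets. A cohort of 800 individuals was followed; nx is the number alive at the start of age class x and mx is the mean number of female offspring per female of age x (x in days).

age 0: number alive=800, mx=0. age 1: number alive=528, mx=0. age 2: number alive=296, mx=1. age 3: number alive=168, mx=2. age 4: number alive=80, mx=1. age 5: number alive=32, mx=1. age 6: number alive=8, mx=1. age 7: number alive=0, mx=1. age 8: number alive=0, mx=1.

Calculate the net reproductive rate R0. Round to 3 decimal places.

0.940

lx = nx/n0 = nx/800: 1, 0.66, 0.37, 0.21, 0.1, 0.04, 0.01, 0, 0
lx·mx by age: 0, 0, 0.37, 0.42, 0.1, 0.04, 0.01, 0, 0
R0 = Σ lx·mx = 0.94 → 0.940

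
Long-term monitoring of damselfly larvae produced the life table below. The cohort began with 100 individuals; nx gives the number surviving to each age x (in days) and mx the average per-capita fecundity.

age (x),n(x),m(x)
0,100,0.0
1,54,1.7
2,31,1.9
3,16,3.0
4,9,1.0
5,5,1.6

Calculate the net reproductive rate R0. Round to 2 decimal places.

lx = nx/n0 = nx/100: 1, 0.54, 0.31, 0.16, 0.09, 0.05
lx·mx by age: 0, 0.918, 0.589, 0.48, 0.09, 0.08
R0 = Σ lx·mx = 2.157 → 2.16

2.16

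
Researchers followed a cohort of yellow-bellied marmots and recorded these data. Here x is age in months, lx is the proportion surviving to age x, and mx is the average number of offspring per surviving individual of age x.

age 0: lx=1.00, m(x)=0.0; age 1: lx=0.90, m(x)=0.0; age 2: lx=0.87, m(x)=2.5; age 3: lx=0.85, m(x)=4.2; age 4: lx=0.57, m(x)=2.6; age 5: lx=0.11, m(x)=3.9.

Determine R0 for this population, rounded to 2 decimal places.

lx·mx by age: 0, 0, 2.175, 3.57, 1.482, 0.429
R0 = Σ lx·mx = 7.656 → 7.66

7.66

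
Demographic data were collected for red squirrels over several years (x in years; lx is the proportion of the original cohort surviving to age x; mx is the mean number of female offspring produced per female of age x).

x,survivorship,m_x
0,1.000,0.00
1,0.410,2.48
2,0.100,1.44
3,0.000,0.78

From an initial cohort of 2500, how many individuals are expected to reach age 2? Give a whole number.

250

Expected survivors = N0 · l_2 = 2500 × 0.100 = 250 → 250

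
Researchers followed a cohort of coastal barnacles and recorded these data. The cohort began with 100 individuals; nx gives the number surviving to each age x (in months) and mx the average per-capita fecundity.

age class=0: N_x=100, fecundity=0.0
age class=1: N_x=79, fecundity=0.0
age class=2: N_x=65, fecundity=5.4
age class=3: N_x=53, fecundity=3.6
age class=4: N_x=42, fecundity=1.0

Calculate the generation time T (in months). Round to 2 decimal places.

lx = nx/n0 = nx/100: 1, 0.79, 0.65, 0.53, 0.42
lx·mx: 0, 0, 3.51, 1.908, 0.42 → R0 = 5.838
x·lx·mx: 0, 0, 7.02, 5.724, 1.68 → Σ = 14.424
T = 14.424 / 5.838 = 2.470709… → 2.47

2.47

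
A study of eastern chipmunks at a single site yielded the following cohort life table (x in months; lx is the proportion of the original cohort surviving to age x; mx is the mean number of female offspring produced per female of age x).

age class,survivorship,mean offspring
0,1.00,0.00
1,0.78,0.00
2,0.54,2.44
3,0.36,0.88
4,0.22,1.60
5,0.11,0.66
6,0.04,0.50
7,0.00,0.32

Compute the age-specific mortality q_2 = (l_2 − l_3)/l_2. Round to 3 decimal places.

q_2 = (l_2 − l_3) / l_2 = (0.54 − 0.36) / 0.54
     = 0.18 / 0.54 = 0.333333… → 0.333

0.333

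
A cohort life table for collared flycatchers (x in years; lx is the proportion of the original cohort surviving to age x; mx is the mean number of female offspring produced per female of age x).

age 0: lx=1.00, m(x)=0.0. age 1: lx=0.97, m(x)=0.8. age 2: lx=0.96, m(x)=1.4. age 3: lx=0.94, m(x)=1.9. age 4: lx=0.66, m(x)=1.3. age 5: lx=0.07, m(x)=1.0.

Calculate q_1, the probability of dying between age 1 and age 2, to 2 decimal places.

q_1 = (l_1 − l_2) / l_1 = (0.97 − 0.96) / 0.97
     = 0.01 / 0.97 = 0.010309… → 0.01

0.01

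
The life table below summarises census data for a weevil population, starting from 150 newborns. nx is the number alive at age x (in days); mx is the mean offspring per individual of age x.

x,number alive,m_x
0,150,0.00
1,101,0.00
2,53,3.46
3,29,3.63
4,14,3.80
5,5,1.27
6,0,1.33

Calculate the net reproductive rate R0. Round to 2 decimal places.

2.32

lx = nx/n0 = nx/150: 1, 0.67333…, 0.35333…, 0.19333…, 0.09333…, 0.03333…, 0
lx·mx by age: 0, 0, 1.222533…, 0.7018…, 0.354667…, 0.042333…, 0
R0 = Σ lx·mx = 2.321333… → 2.32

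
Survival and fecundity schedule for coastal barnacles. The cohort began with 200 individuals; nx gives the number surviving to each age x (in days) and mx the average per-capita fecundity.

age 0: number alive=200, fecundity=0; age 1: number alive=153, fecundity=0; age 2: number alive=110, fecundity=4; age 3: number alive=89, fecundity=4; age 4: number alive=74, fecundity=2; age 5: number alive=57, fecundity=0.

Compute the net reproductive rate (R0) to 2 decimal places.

lx = nx/n0 = nx/200: 1, 0.765, 0.55, 0.445, 0.37, 0.285
lx·mx by age: 0, 0, 2.2, 1.78, 0.74, 0
R0 = Σ lx·mx = 4.72 → 4.72

4.72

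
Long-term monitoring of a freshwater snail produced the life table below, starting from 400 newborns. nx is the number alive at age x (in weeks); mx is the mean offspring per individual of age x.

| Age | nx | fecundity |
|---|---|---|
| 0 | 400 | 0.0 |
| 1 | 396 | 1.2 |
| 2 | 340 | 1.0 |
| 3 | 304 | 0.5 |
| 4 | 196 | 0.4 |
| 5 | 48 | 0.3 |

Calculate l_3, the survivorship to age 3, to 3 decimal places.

l_3 = n_3/n_0 = 304/400 = 0.76 → 0.760

0.760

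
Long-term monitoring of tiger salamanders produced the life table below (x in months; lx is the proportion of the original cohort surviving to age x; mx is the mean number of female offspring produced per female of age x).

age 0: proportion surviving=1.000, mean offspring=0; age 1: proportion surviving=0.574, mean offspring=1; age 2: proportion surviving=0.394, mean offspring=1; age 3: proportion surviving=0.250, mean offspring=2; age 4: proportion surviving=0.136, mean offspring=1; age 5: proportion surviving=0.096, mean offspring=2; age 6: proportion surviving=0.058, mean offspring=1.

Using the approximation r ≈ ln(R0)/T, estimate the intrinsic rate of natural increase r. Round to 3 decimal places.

0.243

R0 = Σ lx·mx = 0 + 0.574 + 0.394 + 0.5 + 0.136 + 0.192 + 0.058 = 1.854
Σ x·lx·mx = 4.714; T = 4.714/1.854 = 2.54261…
r ≈ ln(R0)/T = ln(1.854)/2.54261… = 0.2428… → 0.243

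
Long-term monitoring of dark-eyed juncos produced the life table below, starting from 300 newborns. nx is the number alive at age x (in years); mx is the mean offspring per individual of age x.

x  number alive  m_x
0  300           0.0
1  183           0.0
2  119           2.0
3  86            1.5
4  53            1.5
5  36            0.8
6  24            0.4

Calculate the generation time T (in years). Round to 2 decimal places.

lx = nx/n0 = nx/300: 1, 0.61, 0.39667…, 0.28667…, 0.17667…, 0.12, 0.08
lx·mx: 0, 0, 0.793333…, 0.43…, 0.265…, 0.096, 0.032 → R0 = 1.616333…
x·lx·mx: 0, 0, 1.586667…, 1.29…, 1.06…, 0.48, 0.192 → Σ = 4.608667…
T = 4.608667… / 1.616333… = 2.85131… → 2.85

2.85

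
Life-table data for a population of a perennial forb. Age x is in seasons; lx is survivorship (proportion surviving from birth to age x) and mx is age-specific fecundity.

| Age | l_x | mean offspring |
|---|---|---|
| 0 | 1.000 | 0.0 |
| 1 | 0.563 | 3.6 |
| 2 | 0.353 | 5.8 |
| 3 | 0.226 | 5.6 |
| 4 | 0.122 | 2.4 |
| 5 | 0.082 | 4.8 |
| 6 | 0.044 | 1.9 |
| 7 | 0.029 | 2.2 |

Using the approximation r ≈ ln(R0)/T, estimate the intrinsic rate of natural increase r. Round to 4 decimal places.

0.8024

R0 = Σ lx·mx = 0 + 2.0268 + 2.0474 + 1.2656 + 0.2928 + 0.3936 + 0.0836 + 0.0638 = 6.1736
Σ x·lx·mx = 14.0058; T = 14.0058/6.1736 = 2.26866…
r ≈ ln(R0)/T = ln(6.1736)/2.26866… = 0.80236… → 0.8024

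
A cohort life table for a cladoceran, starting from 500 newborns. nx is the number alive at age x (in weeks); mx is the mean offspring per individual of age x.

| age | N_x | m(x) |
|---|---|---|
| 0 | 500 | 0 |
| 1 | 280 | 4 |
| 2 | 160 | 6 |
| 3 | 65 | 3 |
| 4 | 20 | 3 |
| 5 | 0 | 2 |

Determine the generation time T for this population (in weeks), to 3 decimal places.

lx = nx/n0 = nx/500: 1, 0.56, 0.32, 0.13, 0.04, 0
lx·mx: 0, 2.24, 1.92, 0.39, 0.12, 0 → R0 = 4.67
x·lx·mx: 0, 2.24, 3.84, 1.17, 0.48, 0 → Σ = 7.73
T = 7.73 / 4.67 = 1.655246… → 1.655

1.655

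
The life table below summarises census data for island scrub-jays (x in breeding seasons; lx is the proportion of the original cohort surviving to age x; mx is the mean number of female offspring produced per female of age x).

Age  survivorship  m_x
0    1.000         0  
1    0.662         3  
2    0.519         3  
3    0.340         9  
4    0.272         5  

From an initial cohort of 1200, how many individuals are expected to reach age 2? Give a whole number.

623

Expected survivors = N0 · l_2 = 1200 × 0.519 = 622.8 → 623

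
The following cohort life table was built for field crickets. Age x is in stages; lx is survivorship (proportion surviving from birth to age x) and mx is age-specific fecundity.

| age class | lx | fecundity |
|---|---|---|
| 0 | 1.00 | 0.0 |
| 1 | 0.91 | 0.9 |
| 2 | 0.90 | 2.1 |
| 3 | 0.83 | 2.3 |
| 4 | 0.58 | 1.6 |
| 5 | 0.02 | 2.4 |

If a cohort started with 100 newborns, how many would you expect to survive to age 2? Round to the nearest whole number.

90

Expected survivors = N0 · l_2 = 100 × 0.90 = 90 → 90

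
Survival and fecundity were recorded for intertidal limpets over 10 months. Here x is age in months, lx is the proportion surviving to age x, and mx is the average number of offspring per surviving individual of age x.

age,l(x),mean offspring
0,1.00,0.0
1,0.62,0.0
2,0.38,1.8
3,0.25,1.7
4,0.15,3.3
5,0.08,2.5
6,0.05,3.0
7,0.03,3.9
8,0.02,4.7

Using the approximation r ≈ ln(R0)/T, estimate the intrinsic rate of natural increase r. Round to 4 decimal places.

0.2066

R0 = Σ lx·mx = 0 + 0 + 0.684 + 0.425 + 0.495 + 0.2 + 0.15 + 0.117 + 0.094 = 2.165
Σ x·lx·mx = 8.094; T = 8.094/2.165 = 3.73857…
r ≈ ln(R0)/T = ln(2.165)/3.73857… = 0.206609… → 0.2066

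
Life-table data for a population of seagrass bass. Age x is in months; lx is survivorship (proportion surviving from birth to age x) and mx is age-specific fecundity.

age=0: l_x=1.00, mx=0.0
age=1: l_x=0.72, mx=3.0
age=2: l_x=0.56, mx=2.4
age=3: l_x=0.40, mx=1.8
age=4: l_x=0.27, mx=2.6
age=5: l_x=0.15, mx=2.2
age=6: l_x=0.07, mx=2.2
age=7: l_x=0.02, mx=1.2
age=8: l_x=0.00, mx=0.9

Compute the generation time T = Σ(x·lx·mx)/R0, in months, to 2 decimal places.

lx·mx: 0, 2.16, 1.344, 0.72, 0.702, 0.33, 0.154, 0.024, 0 → R0 = 5.434
x·lx·mx: 0, 2.16, 2.688, 2.16, 2.808, 1.65, 0.924, 0.168, 0 → Σ = 12.558
T = 12.558 / 5.434 = 2.311005… → 2.31

2.31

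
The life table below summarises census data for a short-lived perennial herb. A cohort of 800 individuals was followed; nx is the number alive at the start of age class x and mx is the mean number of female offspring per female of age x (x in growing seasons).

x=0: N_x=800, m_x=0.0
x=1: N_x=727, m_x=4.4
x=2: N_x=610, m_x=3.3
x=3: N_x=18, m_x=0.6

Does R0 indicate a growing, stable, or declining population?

growing

lx = nx/n0 = nx/800: 1, 0.90875, 0.7625, 0.0225
R0 = Σ lx·mx = 0 + 3.9985 + 2.51625 + 0.0135 = 6.52825
R0 > 1, so the population is growing.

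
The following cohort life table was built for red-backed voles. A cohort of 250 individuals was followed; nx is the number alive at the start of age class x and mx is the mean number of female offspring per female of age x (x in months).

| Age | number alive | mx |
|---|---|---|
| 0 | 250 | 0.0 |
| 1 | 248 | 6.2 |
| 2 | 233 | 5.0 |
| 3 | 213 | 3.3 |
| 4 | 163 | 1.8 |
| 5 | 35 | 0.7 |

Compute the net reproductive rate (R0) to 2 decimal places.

lx = nx/n0 = nx/250: 1, 0.992, 0.932, 0.852, 0.652, 0.14
lx·mx by age: 0, 6.1504, 4.66, 2.8116, 1.1736, 0.098
R0 = Σ lx·mx = 14.8936 → 14.89

14.89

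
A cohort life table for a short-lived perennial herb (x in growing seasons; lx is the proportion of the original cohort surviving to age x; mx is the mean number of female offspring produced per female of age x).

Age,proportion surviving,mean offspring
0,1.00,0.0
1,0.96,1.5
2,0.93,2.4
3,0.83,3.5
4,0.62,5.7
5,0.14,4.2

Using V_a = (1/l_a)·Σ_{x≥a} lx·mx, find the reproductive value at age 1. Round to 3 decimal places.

11.145

lx·mx for x ≥ 1: 1.44, 2.232, 2.905, 3.534, 0.588 → sum = 10.699
V_1 = 10.699 / l_1 = 10.699 / 0.96 = 11.144792… → 11.145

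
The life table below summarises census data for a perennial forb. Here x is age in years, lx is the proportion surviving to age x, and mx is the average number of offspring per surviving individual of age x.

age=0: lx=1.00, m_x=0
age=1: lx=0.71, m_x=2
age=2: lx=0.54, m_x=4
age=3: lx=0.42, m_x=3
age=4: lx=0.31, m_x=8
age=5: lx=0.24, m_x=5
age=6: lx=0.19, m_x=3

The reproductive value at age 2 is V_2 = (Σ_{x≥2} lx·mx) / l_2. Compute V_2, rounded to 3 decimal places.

14.204

lx·mx for x ≥ 2: 2.16, 1.26, 2.48, 1.2, 0.57 → sum = 7.67
V_2 = 7.67 / l_2 = 7.67 / 0.54 = 14.203704… → 14.204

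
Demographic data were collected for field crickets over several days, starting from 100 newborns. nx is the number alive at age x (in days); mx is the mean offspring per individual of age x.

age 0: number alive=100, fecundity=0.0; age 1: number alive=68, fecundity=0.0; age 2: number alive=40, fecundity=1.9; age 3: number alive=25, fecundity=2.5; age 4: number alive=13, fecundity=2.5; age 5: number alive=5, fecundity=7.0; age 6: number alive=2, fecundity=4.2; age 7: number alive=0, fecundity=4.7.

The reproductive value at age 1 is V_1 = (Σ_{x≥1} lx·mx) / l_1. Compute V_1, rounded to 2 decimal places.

lx = nx/n0 = nx/100: 1, 0.68, 0.4, 0.25, 0.13, 0.05, 0.02, 0
lx·mx for x ≥ 1: 0, 0.76, 0.625, 0.325, 0.35, 0.084, 0 → sum = 2.144
V_1 = 2.144 / l_1 = 2.144 / 0.68 = 3.152941… → 3.15

3.15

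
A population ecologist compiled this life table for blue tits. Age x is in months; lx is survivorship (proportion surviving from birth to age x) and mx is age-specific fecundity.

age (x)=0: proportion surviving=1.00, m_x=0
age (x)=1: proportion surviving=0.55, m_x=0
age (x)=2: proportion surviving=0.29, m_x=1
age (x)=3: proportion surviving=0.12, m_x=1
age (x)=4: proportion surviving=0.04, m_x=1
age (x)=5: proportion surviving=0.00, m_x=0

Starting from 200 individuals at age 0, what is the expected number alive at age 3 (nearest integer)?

24

Expected survivors = N0 · l_3 = 200 × 0.12 = 24 → 24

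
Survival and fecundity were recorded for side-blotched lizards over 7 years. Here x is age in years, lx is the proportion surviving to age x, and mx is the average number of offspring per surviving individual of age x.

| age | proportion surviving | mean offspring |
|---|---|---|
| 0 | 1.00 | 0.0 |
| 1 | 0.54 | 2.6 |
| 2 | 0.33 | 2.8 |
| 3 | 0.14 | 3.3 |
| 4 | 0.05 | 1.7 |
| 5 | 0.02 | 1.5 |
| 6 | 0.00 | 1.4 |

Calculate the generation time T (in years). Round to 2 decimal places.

lx·mx: 0, 1.404, 0.924, 0.462, 0.085, 0.03, 0 → R0 = 2.905
x·lx·mx: 0, 1.404, 1.848, 1.386, 0.34, 0.15, 0 → Σ = 5.128
T = 5.128 / 2.905 = 1.765232… → 1.77

1.77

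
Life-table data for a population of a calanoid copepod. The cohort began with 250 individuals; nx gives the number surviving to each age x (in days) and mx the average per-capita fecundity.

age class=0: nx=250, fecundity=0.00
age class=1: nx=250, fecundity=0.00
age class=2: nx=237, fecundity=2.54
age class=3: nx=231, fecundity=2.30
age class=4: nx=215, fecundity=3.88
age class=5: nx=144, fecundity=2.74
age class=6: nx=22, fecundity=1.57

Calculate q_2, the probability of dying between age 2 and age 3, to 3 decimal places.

0.025

lx = nx/n0 = nx/250: 1, 1, 0.948, 0.924, 0.86, 0.576, 0.088
q_2 = (l_2 − l_3) / l_2 = (0.948 − 0.924) / 0.948
     = 0.024 / 0.948 = 0.025316… → 0.025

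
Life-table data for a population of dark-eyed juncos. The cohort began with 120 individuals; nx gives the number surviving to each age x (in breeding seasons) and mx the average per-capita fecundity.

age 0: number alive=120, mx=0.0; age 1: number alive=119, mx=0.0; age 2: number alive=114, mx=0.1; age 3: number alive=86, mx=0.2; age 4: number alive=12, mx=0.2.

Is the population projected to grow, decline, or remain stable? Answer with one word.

declining

lx = nx/n0 = nx/120: 1, 0.99167…, 0.95, 0.71667…, 0.1
R0 = Σ lx·mx = 0 + 0 + 0.095 + 0.143333… + 0.02 = 0.258333…
R0 < 1, so the population is declining.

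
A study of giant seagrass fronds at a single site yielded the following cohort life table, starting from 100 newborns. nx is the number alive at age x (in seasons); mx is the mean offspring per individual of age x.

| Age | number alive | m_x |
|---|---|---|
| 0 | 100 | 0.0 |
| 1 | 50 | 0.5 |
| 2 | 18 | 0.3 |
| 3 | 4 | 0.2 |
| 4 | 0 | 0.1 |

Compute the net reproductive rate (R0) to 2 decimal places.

0.31

lx = nx/n0 = nx/100: 1, 0.5, 0.18, 0.04, 0
lx·mx by age: 0, 0.25, 0.054, 0.008, 0
R0 = Σ lx·mx = 0.312 → 0.31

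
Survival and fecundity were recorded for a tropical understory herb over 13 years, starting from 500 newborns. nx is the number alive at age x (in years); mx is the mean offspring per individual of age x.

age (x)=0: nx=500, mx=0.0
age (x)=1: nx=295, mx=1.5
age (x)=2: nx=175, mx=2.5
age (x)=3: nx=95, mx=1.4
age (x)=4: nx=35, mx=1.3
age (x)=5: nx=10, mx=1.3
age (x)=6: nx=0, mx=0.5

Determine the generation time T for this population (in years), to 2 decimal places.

lx = nx/n0 = nx/500: 1, 0.59, 0.35, 0.19, 0.07, 0.02, 0
lx·mx: 0, 0.885, 0.875, 0.266, 0.091, 0.026, 0 → R0 = 2.143
x·lx·mx: 0, 0.885, 1.75, 0.798, 0.364, 0.13, 0 → Σ = 3.927
T = 3.927 / 2.143 = 1.832478… → 1.83

1.83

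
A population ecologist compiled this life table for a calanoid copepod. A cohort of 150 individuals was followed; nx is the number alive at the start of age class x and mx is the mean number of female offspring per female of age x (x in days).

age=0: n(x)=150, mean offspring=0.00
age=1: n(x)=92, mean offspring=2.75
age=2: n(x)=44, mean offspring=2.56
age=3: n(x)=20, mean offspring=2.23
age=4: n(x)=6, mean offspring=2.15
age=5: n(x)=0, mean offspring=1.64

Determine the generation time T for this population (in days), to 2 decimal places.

1.57

lx = nx/n0 = nx/150: 1, 0.61333…, 0.29333…, 0.13333…, 0.04, 0
lx·mx: 0, 1.686667…, 0.750933…, 0.297333…, 0.086, 0 → R0 = 2.820933…
x·lx·mx: 0, 1.686667…, 1.501867…, 0.892…, 0.344, 0 → Σ = 4.424533…
T = 4.424533… / 2.820933… = 1.568464… → 1.57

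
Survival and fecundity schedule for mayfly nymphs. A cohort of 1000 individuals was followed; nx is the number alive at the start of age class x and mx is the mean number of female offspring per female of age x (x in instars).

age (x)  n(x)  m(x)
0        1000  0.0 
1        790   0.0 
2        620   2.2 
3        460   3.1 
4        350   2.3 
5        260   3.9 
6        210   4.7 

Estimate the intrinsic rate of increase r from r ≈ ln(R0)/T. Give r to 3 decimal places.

0.454

lx = nx/n0 = nx/1000: 1, 0.79, 0.62, 0.46, 0.35, 0.26, 0.21
R0 = Σ lx·mx = 0 + 0 + 1.364 + 1.426 + 0.805 + 1.014 + 0.987 = 5.596
Σ x·lx·mx = 21.218; T = 21.218/5.596 = 3.79164…
r ≈ ln(R0)/T = ln(5.596)/3.79164… = 0.45417… → 0.454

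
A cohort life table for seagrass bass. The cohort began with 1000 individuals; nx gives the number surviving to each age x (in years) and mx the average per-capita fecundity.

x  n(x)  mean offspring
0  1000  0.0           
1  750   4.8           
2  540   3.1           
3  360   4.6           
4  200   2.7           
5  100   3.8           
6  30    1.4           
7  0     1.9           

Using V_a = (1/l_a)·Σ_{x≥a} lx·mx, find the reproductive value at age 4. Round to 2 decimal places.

4.81

lx = nx/n0 = nx/1000: 1, 0.75, 0.54, 0.36, 0.2, 0.1, 0.03, 0
lx·mx for x ≥ 4: 0.54, 0.38, 0.042, 0 → sum = 0.962
V_4 = 0.962 / l_4 = 0.962 / 0.2 = 4.81 → 4.81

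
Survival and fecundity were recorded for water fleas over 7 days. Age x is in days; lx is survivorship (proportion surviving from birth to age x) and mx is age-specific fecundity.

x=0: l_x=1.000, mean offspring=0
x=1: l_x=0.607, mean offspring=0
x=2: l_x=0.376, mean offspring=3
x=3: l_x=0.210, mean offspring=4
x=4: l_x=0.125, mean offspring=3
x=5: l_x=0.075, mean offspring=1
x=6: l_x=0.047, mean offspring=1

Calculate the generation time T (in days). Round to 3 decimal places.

lx·mx: 0, 0, 1.128, 0.84, 0.375, 0.075, 0.047 → R0 = 2.465
x·lx·mx: 0, 0, 2.256, 2.52, 1.5, 0.375, 0.282 → Σ = 6.933
T = 6.933 / 2.465 = 2.812576… → 2.813

2.813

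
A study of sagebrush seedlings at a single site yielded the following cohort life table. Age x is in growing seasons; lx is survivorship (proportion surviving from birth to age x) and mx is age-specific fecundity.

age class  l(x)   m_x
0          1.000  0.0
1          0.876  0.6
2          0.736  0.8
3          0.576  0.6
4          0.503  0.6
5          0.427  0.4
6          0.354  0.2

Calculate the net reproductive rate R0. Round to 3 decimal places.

lx·mx by age: 0, 0.5256, 0.5888, 0.3456, 0.3018, 0.1708, 0.0708
R0 = Σ lx·mx = 2.0034 → 2.003

2.003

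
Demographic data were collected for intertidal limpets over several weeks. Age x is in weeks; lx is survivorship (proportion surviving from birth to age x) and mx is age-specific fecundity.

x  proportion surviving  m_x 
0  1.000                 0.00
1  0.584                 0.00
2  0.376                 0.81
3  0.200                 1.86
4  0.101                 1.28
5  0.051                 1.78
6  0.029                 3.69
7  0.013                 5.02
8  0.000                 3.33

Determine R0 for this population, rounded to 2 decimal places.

lx·mx by age: 0, 0, 0.30456, 0.372, 0.12928, 0.09078, 0.10701, 0.06526, 0
R0 = Σ lx·mx = 1.06889 → 1.07

1.07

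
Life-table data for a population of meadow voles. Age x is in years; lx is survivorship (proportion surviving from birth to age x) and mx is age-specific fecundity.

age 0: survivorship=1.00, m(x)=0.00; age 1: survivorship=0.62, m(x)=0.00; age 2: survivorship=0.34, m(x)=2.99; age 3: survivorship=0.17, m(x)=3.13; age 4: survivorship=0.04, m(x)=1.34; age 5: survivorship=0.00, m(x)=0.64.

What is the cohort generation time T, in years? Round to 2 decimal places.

lx·mx: 0, 0, 1.0166, 0.5321, 0.0536, 0 → R0 = 1.6023
x·lx·mx: 0, 0, 2.0332, 1.5963, 0.2144, 0 → Σ = 3.8439
T = 3.8439 / 1.6023 = 2.398989… → 2.40

2.40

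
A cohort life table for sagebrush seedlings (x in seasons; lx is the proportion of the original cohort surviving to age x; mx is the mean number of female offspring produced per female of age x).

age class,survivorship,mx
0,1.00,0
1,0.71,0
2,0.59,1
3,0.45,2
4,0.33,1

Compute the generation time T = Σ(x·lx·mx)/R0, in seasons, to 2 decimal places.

2.86

lx·mx: 0, 0, 0.59, 0.9, 0.33 → R0 = 1.82
x·lx·mx: 0, 0, 1.18, 2.7, 1.32 → Σ = 5.2
T = 5.2 / 1.82 = 2.857143… → 2.86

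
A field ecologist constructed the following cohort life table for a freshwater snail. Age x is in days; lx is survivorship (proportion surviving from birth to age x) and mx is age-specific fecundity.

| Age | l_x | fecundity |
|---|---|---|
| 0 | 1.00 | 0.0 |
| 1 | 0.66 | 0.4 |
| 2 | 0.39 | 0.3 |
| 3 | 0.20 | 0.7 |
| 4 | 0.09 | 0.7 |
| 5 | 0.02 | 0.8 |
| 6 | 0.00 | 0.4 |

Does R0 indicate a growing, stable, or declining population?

declining

R0 = Σ lx·mx = 0 + 0.264 + 0.117 + 0.14 + 0.063 + 0.016 + 0 = 0.6
R0 < 1, so the population is declining.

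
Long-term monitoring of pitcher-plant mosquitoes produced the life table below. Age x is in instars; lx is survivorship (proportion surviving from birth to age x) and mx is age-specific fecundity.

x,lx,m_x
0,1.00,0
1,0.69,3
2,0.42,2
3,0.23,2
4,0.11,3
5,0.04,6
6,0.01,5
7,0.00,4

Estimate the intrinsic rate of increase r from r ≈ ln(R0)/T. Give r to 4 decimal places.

0.6945

R0 = Σ lx·mx = 0 + 2.07 + 0.84 + 0.46 + 0.33 + 0.24 + 0.05 + 0 = 3.99
Σ x·lx·mx = 7.95; T = 7.95/3.99 = 1.99248…
r ≈ ln(R0)/T = ln(3.99)/1.99248… = 0.694507… → 0.6945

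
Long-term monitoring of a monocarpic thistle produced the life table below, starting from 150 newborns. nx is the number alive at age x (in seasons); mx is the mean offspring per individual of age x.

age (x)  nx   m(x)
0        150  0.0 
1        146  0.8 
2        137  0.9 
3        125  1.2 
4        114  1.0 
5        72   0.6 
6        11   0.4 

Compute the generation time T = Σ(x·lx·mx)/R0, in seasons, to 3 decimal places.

2.740

lx = nx/n0 = nx/150: 1, 0.97333…, 0.91333…, 0.83333…, 0.76, 0.48, 0.07333…
lx·mx: 0, 0.778667…, 0.822…, 1…, 0.76, 0.288, 0.029333… → R0 = 3.678…
x·lx·mx: 0, 0.778667…, 1.644…, 3…, 3.04, 1.44, 0.176… → Σ = 10.078667…
T = 10.078667… / 3.678… = 2.740257… → 2.740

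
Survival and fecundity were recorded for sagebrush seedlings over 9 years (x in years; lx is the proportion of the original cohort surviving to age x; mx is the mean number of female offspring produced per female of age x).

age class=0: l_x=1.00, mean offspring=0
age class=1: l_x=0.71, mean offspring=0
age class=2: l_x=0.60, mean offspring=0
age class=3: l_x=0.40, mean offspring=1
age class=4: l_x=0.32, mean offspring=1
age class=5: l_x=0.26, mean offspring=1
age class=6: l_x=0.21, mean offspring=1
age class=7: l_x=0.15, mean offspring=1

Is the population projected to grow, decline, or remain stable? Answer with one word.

growing

R0 = Σ lx·mx = 0 + 0 + 0 + 0.4 + 0.32 + 0.26 + 0.21 + 0.15 = 1.34
R0 > 1, so the population is growing.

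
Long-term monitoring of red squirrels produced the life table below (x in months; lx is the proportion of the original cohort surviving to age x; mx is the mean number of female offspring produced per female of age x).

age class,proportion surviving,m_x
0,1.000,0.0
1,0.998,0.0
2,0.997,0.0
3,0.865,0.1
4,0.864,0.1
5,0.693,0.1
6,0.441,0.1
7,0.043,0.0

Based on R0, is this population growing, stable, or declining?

R0 = Σ lx·mx = 0 + 0 + 0 + 0.0865 + 0.0864 + 0.0693 + 0.0441 + 0 = 0.2863
R0 < 1, so the population is declining.

declining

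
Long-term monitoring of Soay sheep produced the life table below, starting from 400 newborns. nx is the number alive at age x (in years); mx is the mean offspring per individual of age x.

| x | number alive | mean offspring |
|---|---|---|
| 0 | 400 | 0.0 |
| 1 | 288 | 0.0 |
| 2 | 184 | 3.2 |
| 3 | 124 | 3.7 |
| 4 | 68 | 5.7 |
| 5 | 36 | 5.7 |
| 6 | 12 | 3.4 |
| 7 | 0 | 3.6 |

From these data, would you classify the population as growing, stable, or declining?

growing

lx = nx/n0 = nx/400: 1, 0.72, 0.46, 0.31, 0.17, 0.09, 0.03, 0
R0 = Σ lx·mx = 0 + 0 + 1.472 + 1.147 + 0.969 + 0.513 + 0.102 + 0 = 4.203
R0 > 1, so the population is growing.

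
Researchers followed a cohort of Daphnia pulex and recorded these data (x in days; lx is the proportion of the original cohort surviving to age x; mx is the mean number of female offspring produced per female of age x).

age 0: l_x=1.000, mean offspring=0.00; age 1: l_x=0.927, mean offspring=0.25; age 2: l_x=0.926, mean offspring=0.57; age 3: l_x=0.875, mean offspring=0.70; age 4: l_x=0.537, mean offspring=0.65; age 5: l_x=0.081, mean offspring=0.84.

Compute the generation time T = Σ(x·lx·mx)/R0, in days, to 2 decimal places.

lx·mx: 0, 0.23175, 0.52782, 0.6125, 0.34905, 0.06804 → R0 = 1.78916
x·lx·mx: 0, 0.23175, 1.05564, 1.8375, 1.3962, 0.3402 → Σ = 4.86129
T = 4.86129 / 1.78916 = 2.71708… → 2.72

2.72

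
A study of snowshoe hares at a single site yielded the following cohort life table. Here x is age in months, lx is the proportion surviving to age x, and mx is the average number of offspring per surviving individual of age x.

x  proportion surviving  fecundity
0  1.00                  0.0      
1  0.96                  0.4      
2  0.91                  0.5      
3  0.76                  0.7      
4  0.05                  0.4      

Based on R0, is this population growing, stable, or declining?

R0 = Σ lx·mx = 0 + 0.384 + 0.455 + 0.532 + 0.02 = 1.391
R0 > 1, so the population is growing.

growing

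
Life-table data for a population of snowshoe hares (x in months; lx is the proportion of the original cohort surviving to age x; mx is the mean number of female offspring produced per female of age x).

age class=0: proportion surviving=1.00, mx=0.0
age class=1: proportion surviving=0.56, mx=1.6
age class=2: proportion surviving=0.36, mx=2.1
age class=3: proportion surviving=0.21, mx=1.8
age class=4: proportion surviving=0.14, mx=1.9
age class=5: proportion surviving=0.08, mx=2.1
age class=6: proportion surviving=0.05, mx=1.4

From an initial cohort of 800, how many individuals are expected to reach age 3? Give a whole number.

168

Expected survivors = N0 · l_3 = 800 × 0.21 = 168 → 168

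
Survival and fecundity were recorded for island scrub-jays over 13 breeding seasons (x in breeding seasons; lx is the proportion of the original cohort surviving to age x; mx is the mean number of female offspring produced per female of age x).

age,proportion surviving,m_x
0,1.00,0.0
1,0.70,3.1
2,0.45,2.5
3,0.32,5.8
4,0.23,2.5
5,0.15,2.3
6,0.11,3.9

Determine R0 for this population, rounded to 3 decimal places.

lx·mx by age: 0, 2.17, 1.125, 1.856, 0.575, 0.345, 0.429
R0 = Σ lx·mx = 6.5 → 6.500

6.500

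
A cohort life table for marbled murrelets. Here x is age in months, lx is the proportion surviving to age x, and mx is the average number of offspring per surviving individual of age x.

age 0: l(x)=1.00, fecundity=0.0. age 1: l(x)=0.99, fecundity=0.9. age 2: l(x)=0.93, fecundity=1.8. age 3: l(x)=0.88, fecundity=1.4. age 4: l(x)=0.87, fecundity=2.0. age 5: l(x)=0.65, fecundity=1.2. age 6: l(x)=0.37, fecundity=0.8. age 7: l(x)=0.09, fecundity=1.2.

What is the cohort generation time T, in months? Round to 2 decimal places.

3.17

lx·mx: 0, 0.891, 1.674, 1.232, 1.74, 0.78, 0.296, 0.108 → R0 = 6.721
x·lx·mx: 0, 0.891, 3.348, 3.696, 6.96, 3.9, 1.776, 0.756 → Σ = 21.327
T = 21.327 / 6.721 = 3.173189… → 3.17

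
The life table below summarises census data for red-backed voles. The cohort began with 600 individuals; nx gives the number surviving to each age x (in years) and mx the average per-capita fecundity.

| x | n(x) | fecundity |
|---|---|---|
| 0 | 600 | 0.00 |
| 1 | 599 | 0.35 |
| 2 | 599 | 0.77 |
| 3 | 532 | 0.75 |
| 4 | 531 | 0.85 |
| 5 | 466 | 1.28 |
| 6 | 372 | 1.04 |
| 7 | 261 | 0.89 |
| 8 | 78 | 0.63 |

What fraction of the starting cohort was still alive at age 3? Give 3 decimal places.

l_3 = n_3/n_0 = 532/600 = 0.886667… → 0.887

0.887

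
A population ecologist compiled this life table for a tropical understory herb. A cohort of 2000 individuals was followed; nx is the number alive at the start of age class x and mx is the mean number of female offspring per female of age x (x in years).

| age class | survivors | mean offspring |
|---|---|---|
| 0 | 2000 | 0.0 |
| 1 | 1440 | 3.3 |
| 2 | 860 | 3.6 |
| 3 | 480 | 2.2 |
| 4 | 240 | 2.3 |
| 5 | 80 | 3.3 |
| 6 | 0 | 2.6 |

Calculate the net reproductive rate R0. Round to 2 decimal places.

4.86

lx = nx/n0 = nx/2000: 1, 0.72, 0.43, 0.24, 0.12, 0.04, 0
lx·mx by age: 0, 2.376, 1.548, 0.528, 0.276, 0.132, 0
R0 = Σ lx·mx = 4.86 → 4.86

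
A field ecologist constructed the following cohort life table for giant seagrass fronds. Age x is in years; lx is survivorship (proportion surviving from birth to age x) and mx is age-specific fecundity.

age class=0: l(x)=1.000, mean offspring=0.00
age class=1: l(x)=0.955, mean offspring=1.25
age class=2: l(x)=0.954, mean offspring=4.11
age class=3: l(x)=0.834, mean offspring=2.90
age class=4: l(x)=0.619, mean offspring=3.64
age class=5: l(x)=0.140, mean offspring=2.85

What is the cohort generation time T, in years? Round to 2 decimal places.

lx·mx: 0, 1.19375, 3.92094, 2.4186, 2.25316, 0.399 → R0 = 10.18545
x·lx·mx: 0, 1.19375, 7.84188, 7.2558, 9.01264, 1.995 → Σ = 27.29907
T = 27.29907 / 10.18545 = 2.680203… → 2.68

2.68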